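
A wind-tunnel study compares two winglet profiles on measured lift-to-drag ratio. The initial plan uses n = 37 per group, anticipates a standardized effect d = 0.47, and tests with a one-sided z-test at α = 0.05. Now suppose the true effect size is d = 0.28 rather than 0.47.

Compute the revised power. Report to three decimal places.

With d = 0.28: δ = d·√(n/2) = 0.28 × √(37/2) = 1.2043. Critical value z_{0.05} = 1.645.
Revised power = P(Z > 1.645 − δ) = Φ(-0.441) = 0.3298.

Power ≈ 0.330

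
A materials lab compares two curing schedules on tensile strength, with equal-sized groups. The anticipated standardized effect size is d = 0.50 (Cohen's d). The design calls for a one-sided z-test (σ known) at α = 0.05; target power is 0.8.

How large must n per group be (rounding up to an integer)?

Set Φ(δ − 1.645) = 0.8; then δ − 1.645 = Φ⁻¹(0.8) = 0.842, giving δ = 2.486.
δ = d·√(n/2) ⇒ n = 2(δ/d)² = 2 × (2.486 / 0.50)² = 49.46.
Rounding up, n = 50 per group.

n = 50 per group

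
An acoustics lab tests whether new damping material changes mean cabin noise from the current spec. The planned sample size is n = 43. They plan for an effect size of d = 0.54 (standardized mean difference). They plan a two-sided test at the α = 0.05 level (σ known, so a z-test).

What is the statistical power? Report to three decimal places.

Power ≈ 0.943

Noncentrality parameter: λ = d·√n = 0.54 × √43 = 3.5410
Critical value for a two-sided test at α = 0.05: z_{α/2} = 1.960.
Power = Φ(λ − 1.960) + Φ(−λ − 1.960) = Φ(1.581) + Φ(-5.501) = 0.9431 + 0.0000 = 0.9431.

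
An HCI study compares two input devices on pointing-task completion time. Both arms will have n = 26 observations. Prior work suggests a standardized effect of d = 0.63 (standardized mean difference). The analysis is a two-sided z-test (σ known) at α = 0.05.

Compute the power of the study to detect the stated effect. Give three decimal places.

Power ≈ 0.622

Noncentrality parameter: δ = d·√(n/2) = 0.63 × √(26/2) = 2.2715
Two-sided α = 0.05 → critical value z_{0.025} = 1.960.
Power = Φ(δ − 1.960) + Φ(−δ − 1.960) = Φ(0.312) + Φ(-4.231) = 0.6223 + 0.0000 = 0.6223.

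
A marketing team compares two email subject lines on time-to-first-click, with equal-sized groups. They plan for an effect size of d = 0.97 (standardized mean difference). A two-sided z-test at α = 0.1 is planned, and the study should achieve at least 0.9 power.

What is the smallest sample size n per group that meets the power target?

n = 19 per group

For power 0.9 need Φ(δ − z_{0.05}) = 0.9, so δ = z_{0.05} + z_{0.10} = 1.645 + 1.282 = 2.926.
(Ignoring the negligible lower-tail rejection probability gives the usual closed-form inversion.)
δ = d·√(n/2) ⇒ n = 2(δ/d)² = 2 × (2.926 / 0.97)² = 18.20.
Rounding up, n = 19 per group.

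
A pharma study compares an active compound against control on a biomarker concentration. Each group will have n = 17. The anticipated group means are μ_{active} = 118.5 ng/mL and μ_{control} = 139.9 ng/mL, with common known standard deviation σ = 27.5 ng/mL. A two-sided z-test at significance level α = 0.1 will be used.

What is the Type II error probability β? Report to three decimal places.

Standardized effect: d = |μ_{active} − μ_{control}| / σ = |118.5 − 139.9| / 27.5 = 0.7782
Noncentrality parameter: δ = d·√(n/2) = 0.7782 × √(17/2) = 2.2688
Two-sided α = 0.1 → critical value z_{0.05} = 1.645.
Power = Φ(δ − 1.645) + Φ(−δ − 1.645) = Φ(0.624) + Φ(-3.914) = 0.7337 + 0.0000 = 0.7337.
Type II error: β = 1 − power = 1 − 0.7337 = 0.2663.

β ≈ 0.266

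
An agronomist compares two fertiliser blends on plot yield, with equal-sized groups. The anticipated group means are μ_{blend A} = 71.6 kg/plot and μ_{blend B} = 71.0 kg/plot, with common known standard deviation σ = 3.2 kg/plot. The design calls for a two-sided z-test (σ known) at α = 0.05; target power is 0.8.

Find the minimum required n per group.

n = 447 per group

Standardized effect: d = |μ_{blend A} − μ_{blend B}| / σ = |71.6 − 71.0| / 3.2 = 0.1875
For power 0.8 need Φ(δ − z_{0.025}) = 0.8, so δ = z_{0.025} + z_{0.20} = 1.960 + 0.842 = 2.802.
(For δ > 0 the lower-tail rejection region contributes negligibly to power, so the one-term inversion is standard.)
δ = d·√(n/2) ⇒ n = 2(δ/d)² = 2 × (2.802 / 0.1875)² = 446.51.
Rounding up, n = 447 per group.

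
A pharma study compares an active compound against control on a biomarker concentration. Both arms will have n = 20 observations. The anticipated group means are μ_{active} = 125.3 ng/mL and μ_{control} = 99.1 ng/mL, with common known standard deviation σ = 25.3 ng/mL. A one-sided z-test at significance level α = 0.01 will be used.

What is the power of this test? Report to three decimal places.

Standardized effect: d = |μ_{active} − μ_{control}| / σ = |125.3 − 99.1| / 25.3 = 1.0356
Noncentrality parameter: λ = d·√(n/2) = 1.0356 × √(20/2) = 3.2748
Critical value for a one-sided test at α = 0.01: z_α = 2.326.
Power = Φ(λ − 2.326) = Φ(0.948) = 0.8285.

Power ≈ 0.829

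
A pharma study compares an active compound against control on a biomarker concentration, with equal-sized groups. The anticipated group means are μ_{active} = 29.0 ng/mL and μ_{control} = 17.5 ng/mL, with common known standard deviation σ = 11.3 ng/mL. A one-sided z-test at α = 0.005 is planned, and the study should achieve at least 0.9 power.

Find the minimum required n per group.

n = 29 per group

Standardized effect: d = |μ_{active} − μ_{control}| / σ = |29.0 − 17.5| / 11.3 = 1.0177
For power 0.9 need Φ(δ − z_{0.005}) = 0.9, so δ = z_{0.005} + z_{0.10} = 2.576 + 1.282 = 3.857.
δ = d·√(n/2) ⇒ n = 2(δ/d)² = 2 × (3.857 / 1.0177)² = 28.73.
Rounding up, n = 29 per group.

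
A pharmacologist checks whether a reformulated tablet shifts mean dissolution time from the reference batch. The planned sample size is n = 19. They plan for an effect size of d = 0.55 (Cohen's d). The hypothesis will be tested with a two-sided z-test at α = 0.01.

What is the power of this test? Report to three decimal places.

Power ≈ 0.429

Noncentrality parameter: δ = d·√n = 0.55 × √19 = 2.3974
Critical value for a two-sided test at α = 0.01: z_{α/2} = 2.576.
Power = Φ(δ − 2.576) + Φ(−δ − 2.576) = Φ(-0.178) + Φ(-4.973) = 0.4292 + 0.0000 = 0.4292.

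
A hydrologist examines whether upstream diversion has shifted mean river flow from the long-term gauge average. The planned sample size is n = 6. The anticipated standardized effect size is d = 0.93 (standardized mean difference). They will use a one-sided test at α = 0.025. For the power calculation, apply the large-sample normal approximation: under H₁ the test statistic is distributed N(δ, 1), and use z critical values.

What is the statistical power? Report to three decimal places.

Noncentrality parameter: λ = d·√n = 0.93 × √6 = 2.2780
Critical value for a one-sided test at α = 0.025: z_α = 1.960.
Power = P(Z > 1.960 − λ) = Φ(0.318) = 0.6248.

Power ≈ 0.625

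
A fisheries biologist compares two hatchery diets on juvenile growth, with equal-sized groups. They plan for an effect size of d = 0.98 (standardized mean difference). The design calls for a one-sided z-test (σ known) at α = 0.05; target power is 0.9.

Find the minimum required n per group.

For power 0.9 need Φ(δ − z_{0.05}) = 0.9, so δ = z_{0.05} + z_{0.10} = 1.645 + 1.282 = 2.926.
δ = d·√(n/2) ⇒ n = 2(δ/d)² = 2 × (2.926 / 0.98)² = 17.83.
Round up to the next whole unit.

n = 18 per group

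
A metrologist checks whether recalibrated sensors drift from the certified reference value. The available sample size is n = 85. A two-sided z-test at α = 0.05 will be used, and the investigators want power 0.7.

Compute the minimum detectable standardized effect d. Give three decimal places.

Need Φ(δ − 1.960) = 0.7, so δ = 1.960 + 0.524 = 2.484.
(The second rejection-region term Φ(−δ − z_{α/2}) is negligible and dropped.)
δ = d·√n ⇒ d = δ/√n = 2.484/√85 = 0.2695.

d ≈ 0.269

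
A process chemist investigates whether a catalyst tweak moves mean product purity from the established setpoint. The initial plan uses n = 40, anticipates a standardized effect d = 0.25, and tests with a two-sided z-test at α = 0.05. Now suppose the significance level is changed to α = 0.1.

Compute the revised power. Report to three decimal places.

Power ≈ 0.475

δ = d·√n = 0.25 × √40 = 1.5811 (unchanged). New critical value: z_{0.05} = 1.645.
Revised power = Φ(δ − 1.645) + Φ(−δ − 1.645) = Φ(-0.064) + Φ(-3.226) = 0.4746 + 0.0006 = 0.4752.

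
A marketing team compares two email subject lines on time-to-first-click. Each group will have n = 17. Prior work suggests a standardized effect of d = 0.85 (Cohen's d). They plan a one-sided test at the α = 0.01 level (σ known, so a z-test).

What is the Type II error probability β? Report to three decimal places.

Noncentrality parameter: δ = d·√(n/2) = 0.85 × √(17/2) = 2.4782
Critical value for a one-sided test at α = 0.01: z_α = 2.326.
Power = P(Z > 2.326 − δ) = Φ(0.152) = 0.5603.
Type II error: β = 1 − power = 1 − 0.5603 = 0.4397.

β ≈ 0.440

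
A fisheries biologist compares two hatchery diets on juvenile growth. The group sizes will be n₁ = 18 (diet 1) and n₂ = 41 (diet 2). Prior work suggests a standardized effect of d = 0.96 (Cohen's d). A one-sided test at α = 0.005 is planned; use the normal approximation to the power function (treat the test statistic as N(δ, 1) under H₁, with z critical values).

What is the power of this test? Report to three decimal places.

Power ≈ 0.794

Noncentrality parameter: δ = d / √(1/n₁ + 1/n₂) = 0.96 / √(1/18 + 1/41) = 3.3953
Critical value for a one-sided test at α = 0.005: z_α = 2.576.
Power = Φ(δ − 2.576) = Φ(0.819) = 0.7937.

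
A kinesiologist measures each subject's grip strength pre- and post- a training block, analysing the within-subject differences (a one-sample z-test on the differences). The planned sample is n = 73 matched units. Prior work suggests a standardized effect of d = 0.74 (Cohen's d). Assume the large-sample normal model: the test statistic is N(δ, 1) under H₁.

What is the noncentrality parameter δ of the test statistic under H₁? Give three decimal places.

δ ≈ 6.323

The noncentrality parameter scales effect size by the design's sample-size factor: δ = d·√n = 0.74 × √73 = 6.3226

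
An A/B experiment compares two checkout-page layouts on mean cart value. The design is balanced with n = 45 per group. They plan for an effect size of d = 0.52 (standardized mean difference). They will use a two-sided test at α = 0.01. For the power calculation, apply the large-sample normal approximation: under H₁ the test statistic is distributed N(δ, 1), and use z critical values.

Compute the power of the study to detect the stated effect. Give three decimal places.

Noncentrality parameter: δ = d·√(n/2) = 0.52 × √(45/2) = 2.4666
Critical value for a two-sided test at α = 0.01: z_{α/2} = 2.576.
Power = Φ(δ − 2.576) + Φ(−δ − 2.576) = Φ(-0.109) + Φ(-5.042) = 0.4565 + 0.0000 = 0.4565.

Power ≈ 0.457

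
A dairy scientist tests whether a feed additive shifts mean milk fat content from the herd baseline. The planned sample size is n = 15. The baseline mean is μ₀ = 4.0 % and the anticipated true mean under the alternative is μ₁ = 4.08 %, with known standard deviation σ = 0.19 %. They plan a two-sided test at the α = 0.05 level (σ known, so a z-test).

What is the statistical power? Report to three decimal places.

Standardized effect: d = |μ₁ − μ₀| / σ = |4.08 − 4.0| / 0.19 = 0.4211
Noncentrality parameter: δ = d·√n = 0.4211 × √15 = 1.6307
Critical value for a two-sided test at α = 0.05: z_{α/2} = 1.960.
Power = Φ(δ − 1.960) + Φ(−δ − 1.960) = Φ(-0.329) + Φ(-3.591) = 0.3710 + 0.0002 = 0.3712.

Power ≈ 0.371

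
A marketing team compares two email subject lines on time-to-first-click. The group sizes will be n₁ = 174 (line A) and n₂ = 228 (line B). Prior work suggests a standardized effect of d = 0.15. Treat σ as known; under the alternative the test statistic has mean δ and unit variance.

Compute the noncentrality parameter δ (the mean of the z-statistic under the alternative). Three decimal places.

δ ≈ 1.490

δ = d / √(1/n₁ + 1/n₂) = 0.15 / √(1/174 + 1/228) = 1.4901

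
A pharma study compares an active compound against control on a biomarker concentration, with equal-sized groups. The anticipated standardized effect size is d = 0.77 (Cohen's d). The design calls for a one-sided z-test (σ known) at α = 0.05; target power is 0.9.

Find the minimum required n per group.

n = 29 per group

Set Φ(δ − 1.645) = 0.9; then δ − 1.645 = Φ⁻¹(0.9) = 1.282, giving δ = 2.926.
δ = d·√(n/2) ⇒ n = 2(δ/d)² = 2 × (2.926 / 0.77)² = 28.89.
Round up to the next whole unit.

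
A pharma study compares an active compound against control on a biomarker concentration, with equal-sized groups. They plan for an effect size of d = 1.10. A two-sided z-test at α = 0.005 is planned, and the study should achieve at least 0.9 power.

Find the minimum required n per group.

n = 28 per group

For power 0.9 need Φ(δ − z_{0.0025}) = 0.9, so δ = z_{0.0025} + z_{0.10} = 2.807 + 1.282 = 4.089.
(The Φ(−δ − z_{α/2}) term is vanishingly small for δ > 0 and is dropped in the standard sample-size formula.)
δ = d·√(n/2) ⇒ n = 2(δ/d)² = 2 × (4.089 / 1.10)² = 27.63.
Round up to the next whole unit.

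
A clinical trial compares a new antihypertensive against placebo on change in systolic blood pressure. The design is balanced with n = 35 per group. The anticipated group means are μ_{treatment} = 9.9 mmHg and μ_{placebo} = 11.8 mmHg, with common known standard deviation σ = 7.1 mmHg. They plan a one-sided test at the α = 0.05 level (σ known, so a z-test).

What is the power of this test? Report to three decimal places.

Power ≈ 0.300

Standardized effect: d = |μ_{treatment} − μ_{placebo}| / σ = |9.9 − 11.8| / 7.1 = 0.2676
Noncentrality parameter: δ = d·√(n/2) = 0.2676 × √(35/2) = 1.1195
Critical value for a one-sided test at α = 0.05: z_α = 1.645.
Power = P(Z > 1.645 − δ) = Φ(-0.525) = 0.2997.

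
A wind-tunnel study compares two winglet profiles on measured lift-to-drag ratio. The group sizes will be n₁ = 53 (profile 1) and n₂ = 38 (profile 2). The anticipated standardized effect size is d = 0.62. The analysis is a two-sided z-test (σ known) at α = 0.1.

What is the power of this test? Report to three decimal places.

Noncentrality parameter: δ = d / √(1/n₁ + 1/n₂) = 0.62 / √(1/53 + 1/38) = 2.9168
Critical value for a two-sided test at α = 0.1: z_{α/2} = 1.645.
Power = Φ(δ − 1.645) + Φ(−δ − 1.645) = Φ(1.272) + Φ(-4.562) = 0.8983 + 0.0000 = 0.8983.

Power ≈ 0.898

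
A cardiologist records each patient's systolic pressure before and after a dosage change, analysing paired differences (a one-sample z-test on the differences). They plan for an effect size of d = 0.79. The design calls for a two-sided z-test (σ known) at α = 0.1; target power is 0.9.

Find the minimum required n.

n = 14

For power 0.9 need Φ(δ − z_{0.05}) = 0.9, so δ = z_{0.05} + z_{0.10} = 1.645 + 1.282 = 2.926.
(Ignoring the negligible lower-tail rejection probability gives the usual closed-form inversion.)
δ = d·√n ⇒ n = (δ/d)² = (2.926 / 0.79)² = 13.72.
Rounding up, n = 14.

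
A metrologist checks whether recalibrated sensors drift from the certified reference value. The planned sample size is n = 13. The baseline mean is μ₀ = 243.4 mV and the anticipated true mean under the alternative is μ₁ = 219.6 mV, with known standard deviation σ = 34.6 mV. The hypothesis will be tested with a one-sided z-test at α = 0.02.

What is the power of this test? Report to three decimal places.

Standardized effect: d = |μ₁ − μ₀| / σ = |219.6 − 243.4| / 34.6 = 0.6879
Noncentrality parameter: δ = d·√n = 0.6879 × √13 = 2.4801
One-sided α = 0.02 → critical value z_{0.02} = 2.054.
Power = P(Z > 2.054 − δ) = Φ(0.426) = 0.6651.

Power ≈ 0.665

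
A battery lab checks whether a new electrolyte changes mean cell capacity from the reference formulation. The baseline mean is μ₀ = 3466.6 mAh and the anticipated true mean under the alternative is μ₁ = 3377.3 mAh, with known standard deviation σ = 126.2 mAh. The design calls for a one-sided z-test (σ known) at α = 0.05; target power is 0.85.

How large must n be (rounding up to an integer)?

n = 15

Standardized effect: d = |μ₁ − μ₀| / σ = |3377.3 − 3466.6| / 126.2 = 0.7076
Set Φ(δ − 1.645) = 0.85; then δ − 1.645 = Φ⁻¹(0.85) = 1.036, giving δ = 2.681.
δ = d·√n ⇒ n = (δ/d)² = (2.681 / 0.7076)² = 14.36.
Round up to the next whole unit.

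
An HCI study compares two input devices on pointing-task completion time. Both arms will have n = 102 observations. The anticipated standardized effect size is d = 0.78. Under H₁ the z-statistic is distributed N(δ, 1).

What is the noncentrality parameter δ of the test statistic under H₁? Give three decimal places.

The noncentrality parameter scales effect size by the design's sample-size factor: δ = d·√(n/2) = 0.78 × √(102/2) = 5.5703

δ ≈ 5.570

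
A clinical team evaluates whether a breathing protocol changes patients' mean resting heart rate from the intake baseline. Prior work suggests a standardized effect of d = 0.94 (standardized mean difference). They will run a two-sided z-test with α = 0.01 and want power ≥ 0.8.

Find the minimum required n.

n = 14

For power 0.8 need Φ(δ − z_{0.005}) = 0.8, so δ = z_{0.005} + z_{0.20} = 2.576 + 0.842 = 3.417.
(Ignoring the negligible lower-tail rejection probability gives the usual closed-form inversion.)
δ = d·√n ⇒ n = (δ/d)² = (3.417 / 0.94)² = 13.22.
Rounding up, n = 14.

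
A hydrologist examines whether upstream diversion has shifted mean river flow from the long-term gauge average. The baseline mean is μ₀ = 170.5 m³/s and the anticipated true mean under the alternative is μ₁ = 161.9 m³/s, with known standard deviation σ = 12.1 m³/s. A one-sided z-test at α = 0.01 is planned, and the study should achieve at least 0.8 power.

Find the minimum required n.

n = 20

Standardized effect: d = |μ₁ − μ₀| / σ = |161.9 − 170.5| / 12.1 = 0.7107
Set Φ(δ − 2.326) = 0.8; then δ − 2.326 = Φ⁻¹(0.8) = 0.842, giving δ = 3.168.
δ = d·√n ⇒ n = (δ/d)² = (3.168 / 0.7107)² = 19.87.
Round up to the next whole unit.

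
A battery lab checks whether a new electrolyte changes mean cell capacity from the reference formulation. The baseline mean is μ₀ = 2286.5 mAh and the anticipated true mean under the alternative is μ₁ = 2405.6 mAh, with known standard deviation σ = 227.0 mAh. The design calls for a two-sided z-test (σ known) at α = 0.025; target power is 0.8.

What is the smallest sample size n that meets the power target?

Standardized effect: d = |μ₁ − μ₀| / σ = |2405.6 − 2286.5| / 227.0 = 0.5247
Set Φ(δ − 2.241) = 0.8; then δ − 2.241 = Φ⁻¹(0.8) = 0.842, giving δ = 3.083.
(For δ > 0 the lower-tail rejection region contributes negligibly to power, so the one-term inversion is standard.)
δ = d·√n ⇒ n = (δ/d)² = (3.083 / 0.5247)² = 34.53.
Rounding up, n = 35.

n = 35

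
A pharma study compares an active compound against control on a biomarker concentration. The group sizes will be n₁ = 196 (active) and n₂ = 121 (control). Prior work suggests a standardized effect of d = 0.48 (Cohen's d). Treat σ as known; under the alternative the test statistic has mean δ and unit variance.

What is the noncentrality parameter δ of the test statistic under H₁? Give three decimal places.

δ ≈ 4.152

δ = d / √(1/n₁ + 1/n₂) = 0.48 / √(1/196 + 1/121) = 4.1518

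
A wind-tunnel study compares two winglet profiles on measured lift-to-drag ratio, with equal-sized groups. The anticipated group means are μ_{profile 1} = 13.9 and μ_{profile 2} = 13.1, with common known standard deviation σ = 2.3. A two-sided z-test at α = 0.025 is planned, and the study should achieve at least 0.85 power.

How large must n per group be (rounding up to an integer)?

n = 178 per group

Standardized effect: d = |μ_{profile 1} − μ_{profile 2}| / σ = |13.9 − 13.1| / 2.3 = 0.3478
Set Φ(δ − 2.241) = 0.85; then δ − 2.241 = Φ⁻¹(0.85) = 1.036, giving δ = 3.278.
(For δ > 0 the lower-tail rejection region contributes negligibly to power, so the one-term inversion is standard.)
δ = d·√(n/2) ⇒ n = 2(δ/d)² = 2 × (3.278 / 0.3478)² = 177.62.
Rounding up, n = 178 per group.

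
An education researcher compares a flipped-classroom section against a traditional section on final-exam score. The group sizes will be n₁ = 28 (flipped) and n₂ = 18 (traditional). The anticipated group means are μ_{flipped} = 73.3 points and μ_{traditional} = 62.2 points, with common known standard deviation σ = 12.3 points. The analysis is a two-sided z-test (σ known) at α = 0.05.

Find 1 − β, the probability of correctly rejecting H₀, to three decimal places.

Power ≈ 0.848

Standardized effect: d = |μ_{flipped} − μ_{traditional}| / σ = |73.3 − 62.2| / 12.3 = 0.9024
Noncentrality parameter: δ = d / √(1/n₁ + 1/n₂) = 0.9024 / √(1/28 + 1/18) = 2.9871
Two-sided α = 0.05 → critical value z_{0.025} = 1.960.
Power = Φ(δ − 1.960) + Φ(−δ − 1.960) = Φ(1.027) + Φ(-4.947) = 0.8478 + 0.0000 = 0.8478.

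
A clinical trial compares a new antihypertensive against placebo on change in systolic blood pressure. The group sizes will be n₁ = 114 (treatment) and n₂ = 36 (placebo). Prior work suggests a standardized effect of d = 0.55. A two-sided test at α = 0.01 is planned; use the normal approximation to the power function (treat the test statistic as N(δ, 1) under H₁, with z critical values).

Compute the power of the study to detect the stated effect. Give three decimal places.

Power ≈ 0.618

Noncentrality parameter: δ = d / √(1/n₁ + 1/n₂) = 0.55 / √(1/114 + 1/36) = 2.8769
Two-sided α = 0.01 → critical value z_{0.005} = 2.576.
Power = Φ(δ − 2.576) + Φ(−δ − 2.576) = Φ(0.301) + Φ(-5.453) = 0.6183 + 0.0000 = 0.6183.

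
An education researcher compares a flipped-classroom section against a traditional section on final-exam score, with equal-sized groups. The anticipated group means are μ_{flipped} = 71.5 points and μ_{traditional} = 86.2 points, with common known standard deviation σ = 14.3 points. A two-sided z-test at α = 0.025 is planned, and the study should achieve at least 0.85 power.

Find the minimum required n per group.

n = 21 per group

Standardized effect: d = |μ_{flipped} − μ_{traditional}| / σ = |71.5 − 86.2| / 14.3 = 1.0280
Set Φ(δ − 2.241) = 0.85; then δ − 2.241 = Φ⁻¹(0.85) = 1.036, giving δ = 3.278.
(The Φ(−δ − z_{α/2}) term is vanishingly small for δ > 0 and is dropped in the standard sample-size formula.)
δ = d·√(n/2) ⇒ n = 2(δ/d)² = 2 × (3.278 / 1.0280)² = 20.33.
Rounding up, n = 21 per group.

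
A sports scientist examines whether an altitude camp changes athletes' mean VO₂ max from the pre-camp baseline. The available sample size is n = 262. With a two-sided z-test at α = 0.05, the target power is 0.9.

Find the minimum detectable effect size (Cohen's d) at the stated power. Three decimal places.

d ≈ 0.200

Need Φ(δ − 1.960) = 0.9, so δ = 1.960 + 1.282 = 3.242.
(The second rejection-region term Φ(−δ − z_{α/2}) is negligible and dropped.)
δ = d·√n ⇒ d = δ/√n = 3.242/√262 = 0.2003.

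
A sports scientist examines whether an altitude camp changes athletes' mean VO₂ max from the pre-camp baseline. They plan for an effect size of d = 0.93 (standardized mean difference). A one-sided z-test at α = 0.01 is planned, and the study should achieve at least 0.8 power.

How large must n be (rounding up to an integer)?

n = 12

For power 0.8 need Φ(δ − z_{0.01}) = 0.8, so δ = z_{0.01} + z_{0.20} = 2.326 + 0.842 = 3.168.
δ = d·√n ⇒ n = (δ/d)² = (3.168 / 0.93)² = 11.60.
Round up to the next whole unit.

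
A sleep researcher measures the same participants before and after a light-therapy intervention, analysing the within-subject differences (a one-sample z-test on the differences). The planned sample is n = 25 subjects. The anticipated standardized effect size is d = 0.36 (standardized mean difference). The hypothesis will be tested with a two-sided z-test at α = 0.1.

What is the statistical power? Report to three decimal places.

Power ≈ 0.562

Noncentrality parameter: δ = d·√n = 0.36 × √25 = 1.8000
Two-sided α = 0.1 → critical value z_{0.05} = 1.645.
Power = Φ(δ − 1.645) + Φ(−δ − 1.645) = Φ(0.155) + Φ(-3.445) = 0.5616 + 0.0003 = 0.5619.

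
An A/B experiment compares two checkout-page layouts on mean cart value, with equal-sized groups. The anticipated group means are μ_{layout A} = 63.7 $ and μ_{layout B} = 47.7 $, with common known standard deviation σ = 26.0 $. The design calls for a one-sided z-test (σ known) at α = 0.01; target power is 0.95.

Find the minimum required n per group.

Standardized effect: d = |μ_{layout A} − μ_{layout B}| / σ = |63.7 − 47.7| / 26.0 = 0.6154
Set Φ(δ − 2.326) = 0.95; then δ − 2.326 = Φ⁻¹(0.95) = 1.645, giving δ = 3.971.
δ = d·√(n/2) ⇒ n = 2(δ/d)² = 2 × (3.971 / 0.6154)² = 83.29.
Round up to the next whole unit.

n = 84 per group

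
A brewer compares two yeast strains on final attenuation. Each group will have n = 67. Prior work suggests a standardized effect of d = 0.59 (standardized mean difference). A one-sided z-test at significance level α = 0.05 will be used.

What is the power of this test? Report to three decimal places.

Noncentrality parameter: δ = d·√(n/2) = 0.59 × √(67/2) = 3.4149
One-sided α = 0.05 → critical value z_{0.05} = 1.645.
Power = Φ(δ − 1.645) = Φ(1.770) = 0.9616.

Power ≈ 0.962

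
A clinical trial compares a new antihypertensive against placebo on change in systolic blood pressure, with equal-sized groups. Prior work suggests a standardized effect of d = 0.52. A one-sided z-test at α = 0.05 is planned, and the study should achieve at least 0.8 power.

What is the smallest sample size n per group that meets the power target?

Set Φ(δ − 1.645) = 0.8; then δ − 1.645 = Φ⁻¹(0.8) = 0.842, giving δ = 2.486.
δ = d·√(n/2) ⇒ n = 2(δ/d)² = 2 × (2.486 / 0.52)² = 45.73.
Rounding up, n = 46 per group.

n = 46 per group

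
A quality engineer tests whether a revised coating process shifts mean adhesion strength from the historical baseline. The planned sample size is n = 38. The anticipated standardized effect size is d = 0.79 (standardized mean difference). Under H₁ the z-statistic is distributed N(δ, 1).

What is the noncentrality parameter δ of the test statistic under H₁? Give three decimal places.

δ ≈ 4.870

δ = d·√n = 0.79 × √38 = 4.8699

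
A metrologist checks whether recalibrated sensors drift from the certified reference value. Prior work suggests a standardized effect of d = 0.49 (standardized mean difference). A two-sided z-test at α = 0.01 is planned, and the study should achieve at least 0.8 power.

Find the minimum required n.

Set Φ(δ − 2.576) = 0.8; then δ − 2.576 = Φ⁻¹(0.8) = 0.842, giving δ = 3.417.
(For δ > 0 the lower-tail rejection region contributes negligibly to power, so the one-term inversion is standard.)
δ = d·√n ⇒ n = (δ/d)² = (3.417 / 0.49)² = 48.64.
Rounding up, n = 49.

n = 49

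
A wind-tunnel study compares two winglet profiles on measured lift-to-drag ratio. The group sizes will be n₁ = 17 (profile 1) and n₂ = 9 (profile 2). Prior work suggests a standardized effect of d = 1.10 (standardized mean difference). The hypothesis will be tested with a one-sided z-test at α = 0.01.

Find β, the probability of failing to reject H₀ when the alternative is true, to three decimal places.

Noncentrality parameter: δ = d / √(1/n₁ + 1/n₂) = 1.10 / √(1/17 + 1/9) = 2.6684
One-sided α = 0.01 → critical value z_{0.01} = 2.326.
Power = P(Z > 2.326 − δ) = Φ(0.342) = 0.6338.
Type II error: β = 1 − power = 1 − 0.6338 = 0.3662.

β ≈ 0.366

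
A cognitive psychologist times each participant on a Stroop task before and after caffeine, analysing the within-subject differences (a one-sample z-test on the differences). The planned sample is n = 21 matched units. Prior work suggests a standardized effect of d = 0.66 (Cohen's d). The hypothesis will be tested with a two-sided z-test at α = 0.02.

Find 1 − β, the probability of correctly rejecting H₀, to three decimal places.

Power ≈ 0.757

Noncentrality parameter: λ = d·√n = 0.66 × √21 = 3.0245
Two-sided α = 0.02 → critical value z_{0.01} = 2.326.
Power = Φ(λ − 2.326) + Φ(−λ − 2.326) = Φ(0.698) + Φ(-5.351) = 0.7575 + 0.0000 = 0.7575.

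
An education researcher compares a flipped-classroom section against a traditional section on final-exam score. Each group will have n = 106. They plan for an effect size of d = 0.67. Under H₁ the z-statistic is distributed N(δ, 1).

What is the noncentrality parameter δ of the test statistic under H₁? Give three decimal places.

δ = d·√(n/2) = 0.67 × √(106/2) = 4.8777

δ ≈ 4.878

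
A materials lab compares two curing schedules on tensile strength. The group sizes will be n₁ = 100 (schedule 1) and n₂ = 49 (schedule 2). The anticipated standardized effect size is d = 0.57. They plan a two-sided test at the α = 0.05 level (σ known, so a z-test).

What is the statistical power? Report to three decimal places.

Noncentrality parameter: δ = d / √(1/n₁ + 1/n₂) = 0.57 / √(1/100 + 1/49) = 3.2687
Two-sided α = 0.05 → critical value z_{0.025} = 1.960.
Power = Φ(δ − 1.960) + Φ(−δ − 1.960) = Φ(1.309) + Φ(-5.229) = 0.9047 + 0.0000 = 0.9047.

Power ≈ 0.905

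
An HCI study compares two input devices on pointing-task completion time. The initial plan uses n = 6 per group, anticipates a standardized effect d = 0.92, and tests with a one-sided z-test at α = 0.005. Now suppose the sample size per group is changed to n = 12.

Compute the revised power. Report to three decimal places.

Power ≈ 0.374

With n = 12 per group: δ = d·√(n/2) = 0.92 × √(12/2) = 2.2535. Critical value z_{0.005} = 2.576.
Revised power = P(Z > 2.576 − δ) = Φ(-0.322) = 0.3736.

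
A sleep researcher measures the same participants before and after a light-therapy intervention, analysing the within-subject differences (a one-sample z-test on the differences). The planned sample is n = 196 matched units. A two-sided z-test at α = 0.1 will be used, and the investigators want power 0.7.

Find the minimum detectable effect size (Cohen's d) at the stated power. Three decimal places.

d ≈ 0.155

Need Φ(δ − 1.645) = 0.7, so δ = 1.645 + 0.524 = 2.169.
(The second rejection-region term Φ(−δ − z_{α/2}) is negligible and dropped.)
δ = d·√n ⇒ d = δ/√n = 2.169/√196 = 0.1549.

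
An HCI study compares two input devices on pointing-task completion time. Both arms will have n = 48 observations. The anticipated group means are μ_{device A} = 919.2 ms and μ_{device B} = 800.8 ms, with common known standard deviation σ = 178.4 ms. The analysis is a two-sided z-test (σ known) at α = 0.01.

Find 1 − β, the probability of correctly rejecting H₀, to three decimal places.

Standardized effect: d = |μ_{device A} − μ_{device B}| / σ = |919.2 − 800.8| / 178.4 = 0.6637
Noncentrality parameter: δ = d·√(n/2) = 0.6637 × √(48/2) = 3.2513
Two-sided α = 0.01 → critical value z_{0.005} = 2.576.
Power = Φ(δ − 2.576) + Φ(−δ − 2.576) = Φ(0.676) + Φ(-5.827) = 0.7503 + 0.0000 = 0.7503.

Power ≈ 0.750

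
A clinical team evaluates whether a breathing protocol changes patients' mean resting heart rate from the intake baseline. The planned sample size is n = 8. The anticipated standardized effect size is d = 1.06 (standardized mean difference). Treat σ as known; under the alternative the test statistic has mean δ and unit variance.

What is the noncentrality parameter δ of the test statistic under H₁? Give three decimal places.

δ ≈ 2.998

The noncentrality parameter scales effect size by the design's sample-size factor: δ = d·√n = 1.06 × √8 = 2.9981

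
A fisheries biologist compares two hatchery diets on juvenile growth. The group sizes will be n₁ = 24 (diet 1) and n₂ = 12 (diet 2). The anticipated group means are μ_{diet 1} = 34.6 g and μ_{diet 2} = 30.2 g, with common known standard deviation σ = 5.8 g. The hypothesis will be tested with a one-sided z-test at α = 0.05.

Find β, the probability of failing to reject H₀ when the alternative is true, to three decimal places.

β ≈ 0.308

Standardized effect: d = |μ_{diet 1} − μ_{diet 2}| / σ = |34.6 − 30.2| / 5.8 = 0.7586
Noncentrality parameter: δ = d / √(1/n₁ + 1/n₂) = 0.7586 / √(1/24 + 1/12) = 2.1457
Critical value for a one-sided test at α = 0.05: z_α = 1.645.
Power = Φ(δ − 1.645) = Φ(0.501) = 0.6918.
Type II error: β = 1 − power = 1 − 0.6918 = 0.3082.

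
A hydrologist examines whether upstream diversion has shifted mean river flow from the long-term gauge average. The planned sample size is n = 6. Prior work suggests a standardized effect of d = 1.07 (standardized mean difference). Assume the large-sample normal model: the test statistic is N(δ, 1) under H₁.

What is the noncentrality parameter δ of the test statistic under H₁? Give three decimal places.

δ ≈ 2.621

The noncentrality parameter scales effect size by the design's sample-size factor: δ = d·√n = 1.07 × √6 = 2.6210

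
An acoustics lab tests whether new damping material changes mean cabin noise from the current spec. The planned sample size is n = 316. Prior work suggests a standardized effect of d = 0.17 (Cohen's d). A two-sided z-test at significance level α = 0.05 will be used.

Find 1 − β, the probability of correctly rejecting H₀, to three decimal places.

Power ≈ 0.856

Noncentrality parameter: δ = d·√n = 0.17 × √316 = 3.0220
Critical value for a two-sided test at α = 0.05: z_{α/2} = 1.960.
Power = Φ(δ − 1.960) + Φ(−δ − 1.960) = Φ(1.062) + Φ(-4.982) = 0.8559 + 0.0000 = 0.8559.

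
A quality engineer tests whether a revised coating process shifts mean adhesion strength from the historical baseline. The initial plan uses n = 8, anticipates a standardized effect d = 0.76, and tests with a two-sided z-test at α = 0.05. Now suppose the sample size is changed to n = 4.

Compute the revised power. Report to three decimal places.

With n = 4: δ = d·√n = 0.76 × √4 = 1.5200. Critical value z_{0.025} = 1.960.
Revised power = Φ(δ − 1.960) + Φ(−δ − 1.960) = Φ(-0.440) + Φ(-3.480) = 0.3300 + 0.0003 = 0.3302.

Power ≈ 0.330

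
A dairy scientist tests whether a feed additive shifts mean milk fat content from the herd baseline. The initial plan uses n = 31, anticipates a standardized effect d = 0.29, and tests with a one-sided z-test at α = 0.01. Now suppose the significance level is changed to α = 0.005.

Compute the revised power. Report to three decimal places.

Power ≈ 0.168

δ = d·√n = 0.29 × √31 = 1.6147 (unchanged). New critical value: z_{0.005} = 2.576.
Revised power = Φ(δ − 2.576) = Φ(-0.961) = 0.1682.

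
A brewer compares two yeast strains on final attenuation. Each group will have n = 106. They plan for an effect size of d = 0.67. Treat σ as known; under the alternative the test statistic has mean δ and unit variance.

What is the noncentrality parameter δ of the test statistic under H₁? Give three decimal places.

δ ≈ 4.878

δ = d·√(n/2) = 0.67 × √(106/2) = 4.8777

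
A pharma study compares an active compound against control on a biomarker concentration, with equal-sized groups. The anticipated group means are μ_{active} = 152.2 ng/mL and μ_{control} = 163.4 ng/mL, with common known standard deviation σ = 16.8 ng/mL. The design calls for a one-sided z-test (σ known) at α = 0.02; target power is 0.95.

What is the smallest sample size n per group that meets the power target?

Standardized effect: d = |μ_{active} − μ_{control}| / σ = |152.2 − 163.4| / 16.8 = 0.6667
For power 0.95 need Φ(δ − z_{0.02}) = 0.95, so δ = z_{0.02} + z_{0.05} = 2.054 + 1.645 = 3.699.
δ = d·√(n/2) ⇒ n = 2(δ/d)² = 2 × (3.699 / 0.6667)² = 61.56.
Round up to the next whole unit.

n = 62 per group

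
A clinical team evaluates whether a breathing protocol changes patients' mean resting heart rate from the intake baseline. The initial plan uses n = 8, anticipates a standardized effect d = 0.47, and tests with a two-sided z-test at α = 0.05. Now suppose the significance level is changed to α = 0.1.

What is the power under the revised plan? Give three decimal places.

Power ≈ 0.378

δ = d·√n = 0.47 × √8 = 1.3294 (unchanged). New critical value: z_{0.05} = 1.645.
Revised power = Φ(δ − 1.645) + Φ(−δ − 1.645) = Φ(-0.315) + Φ(-2.974) = 0.3762 + 0.0015 = 0.3777.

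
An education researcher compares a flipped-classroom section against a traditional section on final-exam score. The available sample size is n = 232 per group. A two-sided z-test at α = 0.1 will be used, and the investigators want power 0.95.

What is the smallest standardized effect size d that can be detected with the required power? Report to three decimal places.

Required noncentrality: δ = z_{0.05} + z_{0.05} = 1.645 + 1.645 = 3.290.
(Lower-tail contribution to power is negligible for δ > 0.)
δ = d·√(n/2) ⇒ d = δ/√(n/2) = 3.290/√(232/2) = 0.3054.

d ≈ 0.305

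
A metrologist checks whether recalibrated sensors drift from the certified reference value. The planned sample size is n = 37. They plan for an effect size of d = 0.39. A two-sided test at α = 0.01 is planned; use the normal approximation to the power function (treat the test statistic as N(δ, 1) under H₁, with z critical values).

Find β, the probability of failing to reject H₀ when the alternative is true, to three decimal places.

β ≈ 0.581

Noncentrality parameter: δ = d·√n = 0.39 × √37 = 2.3723
Two-sided α = 0.01 → critical value z_{0.005} = 2.576.
Power = Φ(δ − 2.576) + Φ(−δ − 2.576) = Φ(-0.204) + Φ(-4.948) = 0.4194 + 0.0000 = 0.4194.
Type II error: β = 1 − power = 1 − 0.4194 = 0.5806.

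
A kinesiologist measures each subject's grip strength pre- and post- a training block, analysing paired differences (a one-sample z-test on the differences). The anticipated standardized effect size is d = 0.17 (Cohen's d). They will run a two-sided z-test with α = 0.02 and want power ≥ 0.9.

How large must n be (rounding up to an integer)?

n = 451

For power 0.9 need Φ(δ − z_{0.01}) = 0.9, so δ = z_{0.01} + z_{0.10} = 2.326 + 1.282 = 3.608.
(Ignoring the negligible lower-tail rejection probability gives the usual closed-form inversion.)
δ = d·√n ⇒ n = (δ/d)² = (3.608 / 0.17)² = 450.41.
Round up to the next whole unit.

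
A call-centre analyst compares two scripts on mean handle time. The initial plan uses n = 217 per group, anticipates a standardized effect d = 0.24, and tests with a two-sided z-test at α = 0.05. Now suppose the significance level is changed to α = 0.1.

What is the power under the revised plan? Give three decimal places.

Power ≈ 0.804

δ = d·√(n/2) = 0.24 × √(217/2) = 2.4999 (unchanged). New critical value: z_{0.05} = 1.645.
Revised power = Φ(δ − 1.645) + Φ(−δ − 1.645) = Φ(0.855) + Φ(-4.145) = 0.8037 + 0.0000 = 0.8038.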